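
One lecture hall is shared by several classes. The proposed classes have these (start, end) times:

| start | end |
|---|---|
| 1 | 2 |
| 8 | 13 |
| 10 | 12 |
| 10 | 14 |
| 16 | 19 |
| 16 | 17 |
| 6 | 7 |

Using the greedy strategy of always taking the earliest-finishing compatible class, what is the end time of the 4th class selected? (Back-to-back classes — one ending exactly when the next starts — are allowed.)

Order by finish time; keep every interval that doesn't clash with the previous kept one.
Sorted by end: (1,2)  (6,7)  (10,12)  (8,13)  (10,14)  (16,17)  (16,19)
take (1,2); take (6,7); take (10,12); take (16,17); skip (16,19).
Selected: (1,2) (6,7) (10,12) (16,17)

17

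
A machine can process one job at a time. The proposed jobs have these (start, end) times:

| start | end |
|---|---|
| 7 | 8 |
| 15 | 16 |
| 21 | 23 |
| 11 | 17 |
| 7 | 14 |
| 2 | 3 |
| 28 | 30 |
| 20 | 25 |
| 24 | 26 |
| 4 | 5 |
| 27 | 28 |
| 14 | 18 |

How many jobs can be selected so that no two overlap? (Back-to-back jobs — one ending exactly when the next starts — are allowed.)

Greedy by earliest finish: after sorting by end time, pick each interval compatible with the last pick.
By end time: (2,3), (4,5), (7,8), (7,14), (15,16), (11,17), (14,18), (21,23), (20,25), (24,26), (27,28), (28,30).
Pick (2,3); next start ≥ 3 → (4,5); next start ≥ 5 → (7,8); next start ≥ 8 → (15,16); next start ≥ 16 → (21,23); next start ≥ 23 → (24,26); next start ≥ 26 → (27,28); next start ≥ 28 → (28,30).
Selected 8 jobs.

8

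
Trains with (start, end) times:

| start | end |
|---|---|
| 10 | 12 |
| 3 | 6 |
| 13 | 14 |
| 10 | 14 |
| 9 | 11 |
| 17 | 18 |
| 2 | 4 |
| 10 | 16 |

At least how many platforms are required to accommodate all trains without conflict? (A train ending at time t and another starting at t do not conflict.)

The answer is the maximum number of intervals overlapping at any instant.
Events (time:±→running): 2:+→1 3:+→2 4:-→1 6:-→0 9:+→1 10:+→2 10:+→3 10:+→4 … peak 4.

4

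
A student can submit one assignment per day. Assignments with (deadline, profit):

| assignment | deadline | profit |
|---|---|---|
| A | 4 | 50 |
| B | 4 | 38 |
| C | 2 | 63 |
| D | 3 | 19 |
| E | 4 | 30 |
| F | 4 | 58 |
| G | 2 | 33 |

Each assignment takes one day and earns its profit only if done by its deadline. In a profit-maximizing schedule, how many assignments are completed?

4

Take jobs in profit order; each goes to the latest open slot no later than its deadline.
By profit: C(d2,63), F(d4,58), A(d4,50), B(d4,38), G(d2,33), E(d4,30), D(d3,19)
C→slot 2; F→slot 4; A→slot 3; B→slot 1; G skipped; E skipped; D skipped.
4 of 7 scheduled.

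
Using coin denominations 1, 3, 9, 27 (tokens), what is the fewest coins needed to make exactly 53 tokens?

53 = 1×27 + 2×9 + 2×3 + 2×1
Total coins = 1 + 2 + 2 + 2 = 7

7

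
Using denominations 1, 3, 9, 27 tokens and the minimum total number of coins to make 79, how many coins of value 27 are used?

2

79 − 2×27→25 − 2×9→7 − 2×3→1 − 1×1→0
Count of 27: 2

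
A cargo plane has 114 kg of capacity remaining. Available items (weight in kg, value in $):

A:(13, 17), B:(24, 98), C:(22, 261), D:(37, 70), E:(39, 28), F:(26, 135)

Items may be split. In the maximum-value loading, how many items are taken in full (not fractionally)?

Order: C (261/22=11.86) > F (135/26=5.19) > B (98/24=4.08) > D (70/37=1.89) > A (17/13=1.31) > E (28/39=0.72)
Fill: take C (22 @ 261) → take F (26 @ 135) → take B (24 @ 98) → take D (37 @ 70) → take 5/13 of A → 6.54; 114/114 used.
4 item(s) taken whole; one partial (take 5/13 of A).

4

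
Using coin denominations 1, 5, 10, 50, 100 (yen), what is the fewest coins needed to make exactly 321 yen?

6

321 = 3×100 + 2×10 + 1×1
Total coins = 3 + 2 + 1 = 6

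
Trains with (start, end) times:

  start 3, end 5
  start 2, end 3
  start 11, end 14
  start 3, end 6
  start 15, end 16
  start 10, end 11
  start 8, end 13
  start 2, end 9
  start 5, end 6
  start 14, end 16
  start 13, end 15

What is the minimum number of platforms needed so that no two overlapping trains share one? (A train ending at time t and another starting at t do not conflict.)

3

Events (time:±→running): 2:+→1 2:+→2 3:-→1 3:+→2 3:+→3 … peak 3.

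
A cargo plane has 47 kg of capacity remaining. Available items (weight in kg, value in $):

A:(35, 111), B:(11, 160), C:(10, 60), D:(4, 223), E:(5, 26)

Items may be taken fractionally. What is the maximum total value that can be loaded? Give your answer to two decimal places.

Sort by value per unit weight and fill in that order.
Order: D (223/4=55.75) > B (160/11=14.55) > C (60/10=6.00) > E (26/5=5.20) > A (111/35=3.17)
Fill: take D (4 @ 223) → take B (11 @ 160) → take C (10 @ 60) → take E (5 @ 26) → take 17/35 of A → 53.91; 47/47 used.
Total value = 522.91

522.91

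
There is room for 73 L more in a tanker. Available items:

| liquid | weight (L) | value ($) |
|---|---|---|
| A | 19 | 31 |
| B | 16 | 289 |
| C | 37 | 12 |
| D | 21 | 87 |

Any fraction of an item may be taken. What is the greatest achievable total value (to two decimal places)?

412.51

Ratios (sorted): B 18.06, D 4.14, A 1.63, C 0.32
take B (16 @ 289); take D (21 @ 87); take A (19 @ 31); take 17/37 of C → 5.51. Capacity used 73/73.
Total value = 412.51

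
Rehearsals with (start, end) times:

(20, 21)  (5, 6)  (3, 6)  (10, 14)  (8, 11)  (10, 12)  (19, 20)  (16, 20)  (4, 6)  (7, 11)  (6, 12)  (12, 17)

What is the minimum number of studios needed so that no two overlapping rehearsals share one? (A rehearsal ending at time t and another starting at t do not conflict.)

5

Count concurrent intervals with a sweep; the peak is the room count.
Events (time:±→running): 3:+→1 4:+→2 5:+→3 6:-→2 6:-→1 6:-→0 6:+→1 7:+→2 8:+→3 10:+→4 10:+→5 … peak 5.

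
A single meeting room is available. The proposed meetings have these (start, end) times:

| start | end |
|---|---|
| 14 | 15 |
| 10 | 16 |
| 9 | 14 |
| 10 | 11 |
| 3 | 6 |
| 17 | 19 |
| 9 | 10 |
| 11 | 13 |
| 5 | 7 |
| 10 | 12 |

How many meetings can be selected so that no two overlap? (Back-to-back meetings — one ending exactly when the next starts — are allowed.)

6

By end time: (3,6), (5,7), (9,10), (10,11), (10,12), (11,13), (9,14), (14,15), (10,16), (17,19).
Pick (3,6); next start ≥ 6 → (9,10); next start ≥ 10 → (10,11); next start ≥ 11 → (11,13); next start ≥ 13 → (14,15); next start ≥ 15 → (17,19).
Selected 6 meetings.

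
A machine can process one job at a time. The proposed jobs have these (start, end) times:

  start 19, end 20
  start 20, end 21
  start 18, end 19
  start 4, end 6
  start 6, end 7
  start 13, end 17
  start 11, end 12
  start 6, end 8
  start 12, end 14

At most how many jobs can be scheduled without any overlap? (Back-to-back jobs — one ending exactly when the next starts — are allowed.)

7

Order by finish time; keep every interval that doesn't clash with the previous kept one.
Sorted by end: (4,6)  (6,7)  (6,8)  (11,12)  (12,14)  (13,17)  (18,19)  (19,20)  (20,21)
take (4,6); take (6,7); skip (6,8); take (11,12); take (12,14); take (18,19); take (19,20); take (20,21).
Selected 7 jobs.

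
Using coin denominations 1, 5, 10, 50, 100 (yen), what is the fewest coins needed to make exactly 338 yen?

10

338 = 3×100 + 3×10 + 1×5 + 3×1
Total coins = 3 + 3 + 1 + 3 = 10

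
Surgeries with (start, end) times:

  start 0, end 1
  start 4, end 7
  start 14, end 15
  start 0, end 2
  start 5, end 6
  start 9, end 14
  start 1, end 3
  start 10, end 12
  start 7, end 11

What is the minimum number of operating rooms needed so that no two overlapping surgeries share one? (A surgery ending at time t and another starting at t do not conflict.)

3

Events (time:±→running): 0:+→1 0:+→2 1:-→1 1:+→2 2:-→1 3:-→0 4:+→1 5:+→2 6:-→1 7:-→0 7:+→1 9:+→2 10:+→3 … peak 3.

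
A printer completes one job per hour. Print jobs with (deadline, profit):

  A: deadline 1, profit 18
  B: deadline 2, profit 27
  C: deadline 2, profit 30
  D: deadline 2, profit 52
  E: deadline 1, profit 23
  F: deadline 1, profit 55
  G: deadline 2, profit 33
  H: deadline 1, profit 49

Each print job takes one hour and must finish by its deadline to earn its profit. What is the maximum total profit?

107

Profit order: F=55 D=52 H=49 G=33 C=30 B=27 E=23 A=18
Assign: F→slot 1, D→slot 2, H skipped, G skipped, C skipped, B skipped, E skipped, A skipped.
Slots: [1:F] [2:D]
Profit = 55 + 52 = 107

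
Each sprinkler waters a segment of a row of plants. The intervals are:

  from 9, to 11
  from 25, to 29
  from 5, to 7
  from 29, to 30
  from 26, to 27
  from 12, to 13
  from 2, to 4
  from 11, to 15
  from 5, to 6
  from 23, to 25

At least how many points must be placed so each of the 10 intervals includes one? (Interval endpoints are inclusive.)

7

Sorted: [2,4] [5,6] [5,7] [9,11] [12,13] [11,15] [23,25] [26,27] [25,29] [29,30]
{[2,4]} hit by 4; {[5,6],[5,7]} hit by 6; {[9,11]} hit by 11; {[12,13],[11,15]} hit by 13; {[23,25]} hit by 25; {[26,27],[25,29]} hit by 27; {[29,30]} hit by 30.
Points: 4, 6, 11, 13, 25, 27, 30 (7 total).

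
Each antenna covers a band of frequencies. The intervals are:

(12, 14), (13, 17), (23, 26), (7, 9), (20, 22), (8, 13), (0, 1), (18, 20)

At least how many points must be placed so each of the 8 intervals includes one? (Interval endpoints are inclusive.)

5

Process intervals by earliest right end; each time one isn't hit yet, stab at its right endpoint.
By right end: [0,1]  [7,9]  [8,13]  [12,14]  [13,17]  [18,20]  [20,22]  [23,26]
[0,1] uncovered → point at 1; [7,9] uncovered → point at 9; [12,14] uncovered → point at 14; [18,20] uncovered → point at 20; [23,26] uncovered → point at 26.
Points: 1, 9, 14, 20, 26 (5 total).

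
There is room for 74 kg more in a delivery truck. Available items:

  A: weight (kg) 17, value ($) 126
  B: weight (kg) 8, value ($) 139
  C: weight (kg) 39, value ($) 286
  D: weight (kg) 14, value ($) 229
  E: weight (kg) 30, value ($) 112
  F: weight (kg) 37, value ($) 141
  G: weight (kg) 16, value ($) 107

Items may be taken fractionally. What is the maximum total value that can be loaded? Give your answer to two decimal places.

750.67

Greedy by value/weight ratio, highest first.
Ratios (sorted): B 17.38, D 16.36, A 7.41, C 7.33, G 6.69, F 3.81, E 3.73
take B (8 @ 139); take D (14 @ 229); take A (17 @ 126); take 35/39 of C → 256.67. Capacity used 74/74.
Total value = 750.67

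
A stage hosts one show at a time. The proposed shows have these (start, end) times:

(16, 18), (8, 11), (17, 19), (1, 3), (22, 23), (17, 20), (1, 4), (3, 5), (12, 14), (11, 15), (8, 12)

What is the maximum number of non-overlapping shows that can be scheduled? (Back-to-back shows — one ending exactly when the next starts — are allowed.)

6

Greedy by earliest finish: after sorting by end time, pick each interval compatible with the last pick.
By end time: (1,3), (1,4), (3,5), (8,11), (8,12), (12,14), (11,15), (16,18), (17,19), (17,20), (22,23).
Pick (1,3); next start ≥ 3 → (3,5); next start ≥ 5 → (8,11); next start ≥ 11 → (12,14); next start ≥ 14 → (16,18); next start ≥ 18 → (22,23).
Selected 6 shows.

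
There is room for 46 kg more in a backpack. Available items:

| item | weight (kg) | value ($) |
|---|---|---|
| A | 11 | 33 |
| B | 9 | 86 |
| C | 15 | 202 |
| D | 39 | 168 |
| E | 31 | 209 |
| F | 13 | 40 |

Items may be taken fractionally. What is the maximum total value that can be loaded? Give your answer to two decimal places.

436.32

Ratios (sorted): C 13.47, B 9.56, E 6.74, D 4.31, F 3.08, A 3.00
take C (15 @ 202); take B (9 @ 86); take 22/31 of E → 148.32. Capacity used 46/46.
Total value = 436.32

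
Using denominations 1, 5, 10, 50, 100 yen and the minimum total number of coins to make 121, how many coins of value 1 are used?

1

Greedy: take as many of the largest coin as possible, then repeat with the remainder.
121 = 1×100 + 2×10 + 1×1
Count of 1: 1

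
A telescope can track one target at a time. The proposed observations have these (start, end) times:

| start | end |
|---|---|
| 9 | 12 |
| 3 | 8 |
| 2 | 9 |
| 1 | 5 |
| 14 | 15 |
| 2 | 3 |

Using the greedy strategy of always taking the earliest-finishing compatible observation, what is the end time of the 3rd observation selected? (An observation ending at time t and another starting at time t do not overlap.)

12

Sorted by end: (2,3)  (1,5)  (3,8)  (2,9)  (9,12)  (14,15)
take (2,3); skip (1,5); take (3,8); take (9,12); take (14,15).
Selected: (2,3) (3,8) (9,12) (14,15)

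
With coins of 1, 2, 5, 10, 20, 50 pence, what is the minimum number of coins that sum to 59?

59 = 1×50 + 1×5 + 2×2
Total coins = 1 + 1 + 2 = 4

4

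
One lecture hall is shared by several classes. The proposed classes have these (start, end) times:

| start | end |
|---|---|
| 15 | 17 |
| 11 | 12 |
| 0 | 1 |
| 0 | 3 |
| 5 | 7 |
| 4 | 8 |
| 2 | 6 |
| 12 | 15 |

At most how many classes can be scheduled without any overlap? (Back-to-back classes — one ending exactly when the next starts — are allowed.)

Sort by end time and greedily take each interval whose start is ≥ the last chosen end.
By end time: (0,1), (0,3), (2,6), (5,7), (4,8), (11,12), (12,15), (15,17).
Pick (0,1); next start ≥ 1 → (2,6); next start ≥ 6 → (11,12); next start ≥ 12 → (12,15); next start ≥ 15 → (15,17).
Selected 5 classes.

5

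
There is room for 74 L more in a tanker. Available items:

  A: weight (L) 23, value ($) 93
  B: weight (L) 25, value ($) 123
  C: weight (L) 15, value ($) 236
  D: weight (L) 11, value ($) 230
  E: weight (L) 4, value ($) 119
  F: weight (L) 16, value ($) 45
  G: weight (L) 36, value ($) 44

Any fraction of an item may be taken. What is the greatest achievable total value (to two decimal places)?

784.83

Order: E (119/4=29.75) > D (230/11=20.91) > C (236/15=15.73) > B (123/25=4.92) > A (93/23=4.04) > F (45/16=2.81) > G (44/36=1.22)
Fill: take E (4 @ 119) → take D (11 @ 230) → take C (15 @ 236) → take B (25 @ 123) → take 19/23 of A → 76.83; 74/74 used.
Total value = 784.83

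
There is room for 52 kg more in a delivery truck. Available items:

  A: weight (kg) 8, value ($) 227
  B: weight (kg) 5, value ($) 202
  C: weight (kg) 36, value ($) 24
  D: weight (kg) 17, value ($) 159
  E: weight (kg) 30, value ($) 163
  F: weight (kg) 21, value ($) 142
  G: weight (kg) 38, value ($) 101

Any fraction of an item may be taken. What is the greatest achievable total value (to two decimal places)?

Ratios (sorted): B 40.40, A 28.38, D 9.35, F 6.76, E 5.43, G 2.66, C 0.67
take B (5 @ 202); take A (8 @ 227); take D (17 @ 159); take F (21 @ 142); take 1/30 of E → 5.43. Capacity used 52/52.
Total value = 735.43

735.43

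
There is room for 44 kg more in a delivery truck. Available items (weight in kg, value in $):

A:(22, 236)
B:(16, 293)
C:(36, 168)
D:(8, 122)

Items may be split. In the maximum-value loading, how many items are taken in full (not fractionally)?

2

Sort by value per unit weight and fill in that order.
Ratios (sorted): B 18.31, D 15.25, A 10.73, C 4.67
take B (16 @ 293); take D (8 @ 122); take 20/22 of A → 214.55. Capacity used 44/44.
2 item(s) taken whole; one partial (take 20/22 of A).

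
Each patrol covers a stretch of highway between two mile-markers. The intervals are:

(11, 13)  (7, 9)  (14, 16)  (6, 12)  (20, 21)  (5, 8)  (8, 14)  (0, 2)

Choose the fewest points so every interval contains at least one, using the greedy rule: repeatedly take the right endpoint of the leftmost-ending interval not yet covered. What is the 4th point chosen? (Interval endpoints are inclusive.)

16

Process intervals by earliest right end; each time one isn't hit yet, stab at its right endpoint.
Sorted: [0,2] [5,8] [7,9] [6,12] [11,13] [8,14] [14,16] [20,21]
{[0,2]} hit by 2; {[5,8],[7,9],[6,12]} hit by 8; {[11,13],[8,14]} hit by 13; {[14,16]} hit by 16; {[20,21]} hit by 21.
Points: 2, 8, 13, 16, 21 (5 total).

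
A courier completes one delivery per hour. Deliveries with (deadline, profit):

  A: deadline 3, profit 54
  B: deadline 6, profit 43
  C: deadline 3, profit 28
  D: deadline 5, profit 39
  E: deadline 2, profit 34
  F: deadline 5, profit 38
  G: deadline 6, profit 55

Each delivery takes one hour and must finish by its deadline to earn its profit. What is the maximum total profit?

Take jobs in profit order; each goes to the latest open slot no later than its deadline.
Profit order: G=55 A=54 B=43 D=39 F=38 E=34 C=28
Assign: G→slot 6, A→slot 3, B→slot 5, D→slot 4, F→slot 2, E→slot 1, C skipped.
Slots: [1:E] [2:F] [3:A] [4:D] [5:B] [6:G]
Profit = 34 + 38 + 54 + 39 + 43 + 55 = 263

263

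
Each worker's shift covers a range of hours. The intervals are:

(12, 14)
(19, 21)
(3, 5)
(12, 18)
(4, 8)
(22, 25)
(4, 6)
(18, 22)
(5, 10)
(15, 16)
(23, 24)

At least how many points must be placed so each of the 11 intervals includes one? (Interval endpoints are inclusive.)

5

Sorted: [3,5] [4,6] [4,8] [5,10] [12,14] [15,16] [12,18] [19,21] [18,22] [23,24] [22,25]
{[3,5],[4,6],[4,8],[5,10]} hit by 5; {[12,14]} hit by 14; {[15,16],[12,18]} hit by 16; {[19,21],[18,22]} hit by 21; {[23,24],[22,25]} hit by 24.
Points: 5, 14, 16, 21, 24 (5 total).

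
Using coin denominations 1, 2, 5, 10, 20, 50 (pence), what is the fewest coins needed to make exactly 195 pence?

6

Greedy: take as many of the largest coin as possible, then repeat with the remainder.
195 = 3×50 + 2×20 + 1×5
Total coins = 3 + 2 + 1 = 6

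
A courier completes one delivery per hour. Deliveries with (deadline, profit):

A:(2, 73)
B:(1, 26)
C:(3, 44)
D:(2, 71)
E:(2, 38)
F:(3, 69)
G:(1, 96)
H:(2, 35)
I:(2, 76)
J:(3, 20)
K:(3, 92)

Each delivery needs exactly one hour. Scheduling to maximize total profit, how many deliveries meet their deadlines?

Sort by profit descending; place each in the latest free slot ≤ its deadline.
Profit order: G=96 K=92 I=76 A=73 D=71 F=69 C=44 E=38 H=35 B=26 J=20
Assign: G→slot 1, K→slot 3, I→slot 2, A skipped, D skipped, F skipped, C skipped, E skipped, H skipped, B skipped, J skipped.
Slots: [1:G] [2:I] [3:K]
3 of 11 scheduled.

3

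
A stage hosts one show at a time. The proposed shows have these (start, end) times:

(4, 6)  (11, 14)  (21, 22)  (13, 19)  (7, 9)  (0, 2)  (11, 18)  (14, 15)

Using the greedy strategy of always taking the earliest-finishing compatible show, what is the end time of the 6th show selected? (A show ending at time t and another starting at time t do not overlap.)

22

Greedy by earliest finish: after sorting by end time, pick each interval compatible with the last pick.
Sorted by end: (0,2)  (4,6)  (7,9)  (11,14)  (14,15)  (11,18)  (13,19)  (21,22)
take (0,2); take (4,6); take (7,9); take (11,14); take (14,15); skip (11,18); skip (13,19); take (21,22).
Selected: (0,2) (4,6) (7,9) (11,14) (14,15) (21,22)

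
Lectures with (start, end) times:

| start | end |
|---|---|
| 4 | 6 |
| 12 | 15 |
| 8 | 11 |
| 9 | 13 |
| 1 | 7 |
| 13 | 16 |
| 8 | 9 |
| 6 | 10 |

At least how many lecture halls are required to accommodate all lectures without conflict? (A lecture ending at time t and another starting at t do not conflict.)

3

The answer is the maximum number of intervals overlapping at any instant.
starts: [1, 4, 6, 8, 8, 9, 12, 13]
ends:   [6, 7, 9, 10, 11, 13, 15, 16]
s1→1 s4→2 e6→1 s6→2 e7→1 s8→2 s8→3  — peak 3.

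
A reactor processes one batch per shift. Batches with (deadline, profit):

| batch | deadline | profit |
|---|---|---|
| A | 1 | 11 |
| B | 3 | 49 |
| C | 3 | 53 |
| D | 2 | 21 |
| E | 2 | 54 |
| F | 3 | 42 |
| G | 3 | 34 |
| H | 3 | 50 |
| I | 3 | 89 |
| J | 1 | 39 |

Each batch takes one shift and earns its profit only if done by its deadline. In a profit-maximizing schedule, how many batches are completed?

Sort by profit descending; place each in the latest free slot ≤ its deadline.
Profit order: I=89 E=54 C=53 H=50 B=49 F=42 J=39 G=34 D=21 A=11
Assign: I→slot 3, E→slot 2, C→slot 1, H skipped, B skipped, F skipped, J skipped, G skipped, D skipped, A skipped.
Slots: [1:C] [2:E] [3:I]
3 of 10 scheduled.

3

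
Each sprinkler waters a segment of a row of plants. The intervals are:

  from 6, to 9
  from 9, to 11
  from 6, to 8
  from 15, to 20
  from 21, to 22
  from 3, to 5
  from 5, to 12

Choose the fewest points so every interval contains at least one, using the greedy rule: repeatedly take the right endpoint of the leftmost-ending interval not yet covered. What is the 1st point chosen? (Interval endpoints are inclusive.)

Sorted: [3,5] [6,8] [6,9] [9,11] [5,12] [15,20] [21,22]
{[3,5]} hit by 5; {[6,8],[6,9]} hit by 8; {[9,11],[5,12]} hit by 11; {[15,20]} hit by 20; {[21,22]} hit by 22.
Points: 5, 8, 11, 20, 22 (5 total).

5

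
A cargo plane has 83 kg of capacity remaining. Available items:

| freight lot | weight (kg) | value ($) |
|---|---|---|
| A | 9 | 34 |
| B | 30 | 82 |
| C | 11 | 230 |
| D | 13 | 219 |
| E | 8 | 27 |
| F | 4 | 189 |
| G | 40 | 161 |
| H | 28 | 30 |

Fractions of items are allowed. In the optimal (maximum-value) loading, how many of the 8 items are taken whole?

Greedy by value/weight ratio, highest first.
Ratios (sorted): F 47.25, C 20.91, D 16.85, G 4.03, A 3.78, E 3.38, B 2.73, H 1.07
take F (4 @ 189); take C (11 @ 230); take D (13 @ 219); take G (40 @ 161); take A (9 @ 34); take 6/8 of E → 20.25. Capacity used 83/83.
5 item(s) taken whole; one partial (take 6/8 of E).

5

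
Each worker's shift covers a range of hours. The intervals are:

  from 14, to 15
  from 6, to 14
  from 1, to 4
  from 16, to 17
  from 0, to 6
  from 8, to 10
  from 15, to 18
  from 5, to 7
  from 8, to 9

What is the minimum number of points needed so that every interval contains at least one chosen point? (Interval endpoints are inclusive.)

5

By right end: [1,4]  [0,6]  [5,7]  [8,9]  [8,10]  [6,14]  [14,15]  [16,17]  [15,18]
[1,4] uncovered → point at 4; [5,7] uncovered → point at 7; [8,9] uncovered → point at 9; [14,15] uncovered → point at 15; [16,17] uncovered → point at 17.
Points: 4, 7, 9, 15, 17 (5 total).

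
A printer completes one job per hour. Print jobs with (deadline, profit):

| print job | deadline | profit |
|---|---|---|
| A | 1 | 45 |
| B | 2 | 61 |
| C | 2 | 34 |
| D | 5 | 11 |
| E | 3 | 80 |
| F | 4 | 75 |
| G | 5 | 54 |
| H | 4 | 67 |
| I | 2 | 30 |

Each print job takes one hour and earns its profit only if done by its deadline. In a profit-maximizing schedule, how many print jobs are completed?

5

Profit order: E=80 F=75 H=67 B=61 G=54 A=45 C=34 I=30 D=11
Assign: E→slot 3, F→slot 4, H→slot 2, B→slot 1, G→slot 5, A skipped, C skipped, I skipped, D skipped.
Slots: [1:B] [2:H] [3:E] [4:F] [5:G]
5 of 9 scheduled.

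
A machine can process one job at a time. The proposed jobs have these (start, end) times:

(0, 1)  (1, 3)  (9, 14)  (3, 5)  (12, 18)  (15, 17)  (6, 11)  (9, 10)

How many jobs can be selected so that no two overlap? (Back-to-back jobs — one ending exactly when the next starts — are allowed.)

Greedy by earliest finish: after sorting by end time, pick each interval compatible with the last pick.
By end time: (0,1), (1,3), (3,5), (9,10), (6,11), (9,14), (15,17), (12,18).
Pick (0,1); next start ≥ 1 → (1,3); next start ≥ 3 → (3,5); next start ≥ 5 → (9,10); next start ≥ 10 → (15,17).
Selected 5 jobs.

5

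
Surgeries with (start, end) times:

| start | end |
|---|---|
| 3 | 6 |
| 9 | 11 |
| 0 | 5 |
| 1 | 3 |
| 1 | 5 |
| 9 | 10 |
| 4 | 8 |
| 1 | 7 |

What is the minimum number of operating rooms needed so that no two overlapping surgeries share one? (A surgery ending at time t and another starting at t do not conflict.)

5

Count concurrent intervals with a sweep; the peak is the room count.
starts: [0, 1, 1, 1, 3, 4, 9, 9]
ends:   [3, 5, 5, 6, 7, 8, 10, 11]
s0→1 s1→2 s1→3 s1→4 e3→3 s3→4 s4→5  — peak 5.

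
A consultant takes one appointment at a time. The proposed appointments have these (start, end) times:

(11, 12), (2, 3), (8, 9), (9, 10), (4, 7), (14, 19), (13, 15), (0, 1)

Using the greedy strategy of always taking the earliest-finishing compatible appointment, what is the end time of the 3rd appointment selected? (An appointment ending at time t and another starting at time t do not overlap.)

7

Order by finish time; keep every interval that doesn't clash with the previous kept one.
By end time: (0,1), (2,3), (4,7), (8,9), (9,10), (11,12), (13,15), (14,19).
Pick (0,1); next start ≥ 1 → (2,3); next start ≥ 3 → (4,7); next start ≥ 7 → (8,9); next start ≥ 9 → (9,10); next start ≥ 10 → (11,12); next start ≥ 12 → (13,15).
Selected: (0,1) (2,3) (4,7) (8,9) (9,10) (11,12) (13,15)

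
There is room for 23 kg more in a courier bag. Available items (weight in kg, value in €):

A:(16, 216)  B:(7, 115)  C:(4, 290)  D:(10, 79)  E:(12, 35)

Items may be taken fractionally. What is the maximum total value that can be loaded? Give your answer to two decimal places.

Greedy by value/weight ratio, highest first.
Ratios (sorted): C 72.50, B 16.43, A 13.50, D 7.90, E 2.92
take C (4 @ 290); take B (7 @ 115); take 12/16 of A → 162.00. Capacity used 23/23.
Total value = 567.00

567.00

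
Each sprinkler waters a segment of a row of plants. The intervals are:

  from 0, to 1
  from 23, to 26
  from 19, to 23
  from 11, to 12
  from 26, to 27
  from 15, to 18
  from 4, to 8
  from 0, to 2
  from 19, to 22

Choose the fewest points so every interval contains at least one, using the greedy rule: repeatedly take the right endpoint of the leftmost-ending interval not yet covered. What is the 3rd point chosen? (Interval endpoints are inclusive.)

12

Sorted: [0,1] [0,2] [4,8] [11,12] [15,18] [19,22] [19,23] [23,26] [26,27]
{[0,1],[0,2]} hit by 1; {[4,8]} hit by 8; {[11,12]} hit by 12; {[15,18]} hit by 18; {[19,22],[19,23]} hit by 22; {[23,26],[26,27]} hit by 26.
Points: 1, 8, 12, 18, 22, 26 (6 total).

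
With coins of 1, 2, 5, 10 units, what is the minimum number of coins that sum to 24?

4

Greedy: take as many of the largest coin as possible, then repeat with the remainder.
24 = 2×10 + 2×2
Total coins = 2 + 2 = 4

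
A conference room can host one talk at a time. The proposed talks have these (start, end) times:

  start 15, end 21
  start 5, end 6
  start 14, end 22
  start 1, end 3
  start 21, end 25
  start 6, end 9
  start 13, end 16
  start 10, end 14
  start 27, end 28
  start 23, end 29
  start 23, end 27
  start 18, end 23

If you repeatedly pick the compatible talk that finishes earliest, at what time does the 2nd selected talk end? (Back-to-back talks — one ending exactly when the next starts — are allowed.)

6

By end time: (1,3), (5,6), (6,9), (10,14), (13,16), (15,21), (14,22), (18,23), (21,25), (23,27), (27,28), (23,29).
Pick (1,3); next start ≥ 3 → (5,6); next start ≥ 6 → (6,9); next start ≥ 9 → (10,14); next start ≥ 14 → (15,21); next start ≥ 21 → (21,25); next start ≥ 25 → (27,28).
Selected: (1,3) (5,6) (6,9) (10,14) (15,21) (21,25) (27,28)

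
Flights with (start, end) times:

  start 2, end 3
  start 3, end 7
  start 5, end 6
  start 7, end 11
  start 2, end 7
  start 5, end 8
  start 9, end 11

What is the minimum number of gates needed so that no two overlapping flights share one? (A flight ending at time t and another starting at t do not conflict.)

The answer is the maximum number of intervals overlapping at any instant.
Events (time:±→running): 2:+→1 2:+→2 3:-→1 3:+→2 5:+→3 5:+→4 … peak 4.

4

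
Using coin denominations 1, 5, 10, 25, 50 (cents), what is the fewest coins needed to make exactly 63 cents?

5

63 = 1×50 + 1×10 + 3×1
Total coins = 1 + 1 + 3 = 5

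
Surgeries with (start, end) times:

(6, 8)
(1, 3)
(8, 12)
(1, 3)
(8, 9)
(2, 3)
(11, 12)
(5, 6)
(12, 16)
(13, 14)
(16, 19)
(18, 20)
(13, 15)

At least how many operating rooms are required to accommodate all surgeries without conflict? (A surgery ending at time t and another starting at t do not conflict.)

3

The answer is the maximum number of intervals overlapping at any instant.
starts: [1, 1, 2, 5, 6, 8, 8, 11, 12, 13, 13, 16, 18]
ends:   [3, 3, 3, 6, 8, 9, 12, 12, 14, 15, 16, 19, 20]
s1→1 s1→2 s2→3  — peak 3.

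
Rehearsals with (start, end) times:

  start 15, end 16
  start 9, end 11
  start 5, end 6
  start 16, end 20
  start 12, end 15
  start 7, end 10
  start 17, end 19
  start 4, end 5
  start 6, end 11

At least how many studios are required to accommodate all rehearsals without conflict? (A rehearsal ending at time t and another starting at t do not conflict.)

3

The answer is the maximum number of intervals overlapping at any instant.
starts: [4, 5, 6, 7, 9, 12, 15, 16, 17]
ends:   [5, 6, 10, 11, 11, 15, 16, 19, 20]
s4→1 e5→0 s5→1 e6→0 s6→1 s7→2 s9→3  — peak 3.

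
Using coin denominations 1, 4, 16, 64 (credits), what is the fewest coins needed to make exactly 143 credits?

143 − 2×64→15 − 3×4→3 − 3×1→0
Total coins = 2 + 3 + 3 = 8

8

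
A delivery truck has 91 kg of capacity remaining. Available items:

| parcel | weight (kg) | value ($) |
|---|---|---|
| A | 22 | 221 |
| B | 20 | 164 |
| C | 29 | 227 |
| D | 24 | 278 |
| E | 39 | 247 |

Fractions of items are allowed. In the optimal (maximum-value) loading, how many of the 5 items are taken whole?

Ratios (sorted): D 11.58, A 10.05, B 8.20, C 7.83, E 6.33
take D (24 @ 278); take A (22 @ 221); take B (20 @ 164); take 25/29 of C → 195.69. Capacity used 91/91.
3 item(s) taken whole; one partial (take 25/29 of C).

3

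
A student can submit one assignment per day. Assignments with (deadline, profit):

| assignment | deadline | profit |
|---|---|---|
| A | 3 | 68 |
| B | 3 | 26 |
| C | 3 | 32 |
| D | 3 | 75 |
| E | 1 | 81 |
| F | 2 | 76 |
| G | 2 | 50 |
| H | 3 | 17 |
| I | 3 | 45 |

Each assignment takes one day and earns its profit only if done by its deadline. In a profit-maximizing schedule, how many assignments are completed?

Take jobs in profit order; each goes to the latest open slot no later than its deadline.
Profit order: E=81 F=76 D=75 A=68 G=50 I=45 C=32 B=26 H=17
Assign: E→slot 1, F→slot 2, D→slot 3, A skipped, G skipped, I skipped, C skipped, B skipped, H skipped.
Slots: [1:E] [2:F] [3:D]
3 of 9 scheduled.

3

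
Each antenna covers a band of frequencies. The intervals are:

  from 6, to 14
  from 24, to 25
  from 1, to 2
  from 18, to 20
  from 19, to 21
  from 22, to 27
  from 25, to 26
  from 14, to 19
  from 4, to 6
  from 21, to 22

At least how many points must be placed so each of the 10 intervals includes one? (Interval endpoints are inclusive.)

Sort by right endpoint; whenever an interval is uncovered, place a point at its right end.
Sorted: [1,2] [4,6] [6,14] [14,19] [18,20] [19,21] [21,22] [24,25] [25,26] [22,27]
{[1,2]} hit by 2; {[4,6],[6,14]} hit by 6; {[14,19],[18,20],[19,21]} hit by 19; {[21,22]} hit by 22; {[24,25],[25,26],[22,27]} hit by 25.
Points: 2, 6, 19, 22, 25 (5 total).

5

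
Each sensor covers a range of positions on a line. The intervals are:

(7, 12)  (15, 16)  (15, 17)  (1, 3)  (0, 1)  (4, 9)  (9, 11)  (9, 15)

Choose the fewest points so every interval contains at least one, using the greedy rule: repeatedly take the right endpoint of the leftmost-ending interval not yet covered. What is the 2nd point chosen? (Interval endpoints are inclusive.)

Process intervals by earliest right end; each time one isn't hit yet, stab at its right endpoint.
By right end: [0,1]  [1,3]  [4,9]  [9,11]  [7,12]  [9,15]  [15,16]  [15,17]
[0,1] uncovered → point at 1; [4,9] uncovered → point at 9; [15,16] uncovered → point at 16.
Points: 1, 9, 16 (3 total).

9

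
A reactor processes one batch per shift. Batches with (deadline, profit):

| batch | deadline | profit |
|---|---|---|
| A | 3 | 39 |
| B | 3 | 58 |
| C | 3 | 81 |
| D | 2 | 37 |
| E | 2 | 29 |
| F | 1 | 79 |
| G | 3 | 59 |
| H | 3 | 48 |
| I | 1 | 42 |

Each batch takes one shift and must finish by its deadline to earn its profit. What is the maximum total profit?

219

Take jobs in profit order; each goes to the latest open slot no later than its deadline.
By profit: C(d3,81), F(d1,79), G(d3,59), B(d3,58), H(d3,48), I(d1,42), A(d3,39), D(d2,37), E(d2,29)
C→slot 3; F→slot 1; G→slot 2; B skipped; H skipped; I skipped; A skipped; D skipped; E skipped.
Profit = 79 + 59 + 81 = 219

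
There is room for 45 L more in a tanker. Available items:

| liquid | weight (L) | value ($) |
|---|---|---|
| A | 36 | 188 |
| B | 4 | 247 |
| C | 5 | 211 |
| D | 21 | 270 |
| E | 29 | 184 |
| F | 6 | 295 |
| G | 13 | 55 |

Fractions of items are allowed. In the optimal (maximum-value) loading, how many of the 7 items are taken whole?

4

Order: B (247/4=61.75) > F (295/6=49.17) > C (211/5=42.20) > D (270/21=12.86) > E (184/29=6.34) > A (188/36=5.22) > G (55/13=4.23)
Fill: take B (4 @ 247) → take F (6 @ 295) → take C (5 @ 211) → take D (21 @ 270) → take 9/29 of E → 57.10; 45/45 used.
4 item(s) taken whole; one partial (take 9/29 of E).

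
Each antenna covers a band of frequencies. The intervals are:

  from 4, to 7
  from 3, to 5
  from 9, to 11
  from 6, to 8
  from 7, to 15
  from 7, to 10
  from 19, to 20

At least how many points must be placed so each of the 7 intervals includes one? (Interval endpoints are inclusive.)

Sort by right endpoint; whenever an interval is uncovered, place a point at its right end.
By right end: [3,5]  [4,7]  [6,8]  [7,10]  [9,11]  [7,15]  [19,20]
[3,5] uncovered → point at 5; [6,8] uncovered → point at 8; [9,11] uncovered → point at 11; [19,20] uncovered → point at 20.
Points: 5, 8, 11, 20 (4 total).

4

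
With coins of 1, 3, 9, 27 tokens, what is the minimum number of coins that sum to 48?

Use the largest denomination that fits, subtract, and repeat.
48 = 1×27 + 2×9 + 1×3
Total coins = 1 + 2 + 1 = 4

4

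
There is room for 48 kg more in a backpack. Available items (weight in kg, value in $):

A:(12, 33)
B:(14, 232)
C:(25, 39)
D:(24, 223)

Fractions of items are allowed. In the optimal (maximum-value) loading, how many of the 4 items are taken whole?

2

Ratios (sorted): B 16.57, D 9.29, A 2.75, C 1.56
take B (14 @ 232); take D (24 @ 223); take 10/12 of A → 27.50. Capacity used 48/48.
2 item(s) taken whole; one partial (take 10/12 of A).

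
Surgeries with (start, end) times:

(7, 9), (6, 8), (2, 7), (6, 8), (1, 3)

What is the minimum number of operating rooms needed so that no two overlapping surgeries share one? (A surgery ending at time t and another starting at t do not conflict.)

Count concurrent intervals with a sweep; the peak is the room count.
starts: [1, 2, 6, 6, 7]
ends:   [3, 7, 8, 8, 9]
s1→1 s2→2 e3→1 s6→2 s6→3  — peak 3.

3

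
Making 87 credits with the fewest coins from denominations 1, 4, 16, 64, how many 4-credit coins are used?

Use the largest denomination that fits, subtract, and repeat.
87 − 1×64→23 − 1×16→7 − 1×4→3 − 3×1→0
Count of 4: 1

1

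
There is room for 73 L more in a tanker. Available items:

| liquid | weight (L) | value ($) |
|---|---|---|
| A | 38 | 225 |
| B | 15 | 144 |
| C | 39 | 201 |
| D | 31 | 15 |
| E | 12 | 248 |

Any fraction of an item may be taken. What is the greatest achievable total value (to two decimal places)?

658.23

Sort by value per unit weight and fill in that order.
Order: E (248/12=20.67) > B (144/15=9.60) > A (225/38=5.92) > C (201/39=5.15) > D (15/31=0.48)
Fill: take E (12 @ 248) → take B (15 @ 144) → take A (38 @ 225) → take 8/39 of C → 41.23; 73/73 used.
Total value = 658.23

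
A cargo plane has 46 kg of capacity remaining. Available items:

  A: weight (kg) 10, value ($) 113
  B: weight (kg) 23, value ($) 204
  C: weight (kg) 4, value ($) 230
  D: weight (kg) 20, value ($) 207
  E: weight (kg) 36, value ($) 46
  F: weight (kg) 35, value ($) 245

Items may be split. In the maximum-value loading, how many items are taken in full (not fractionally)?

3

Order: C (230/4=57.50) > A (113/10=11.30) > D (207/20=10.35) > B (204/23=8.87) > F (245/35=7.00) > E (46/36=1.28)
Fill: take C (4 @ 230) → take A (10 @ 113) → take D (20 @ 207) → take 12/23 of B → 106.43; 46/46 used.
3 item(s) taken whole; one partial (take 12/23 of B).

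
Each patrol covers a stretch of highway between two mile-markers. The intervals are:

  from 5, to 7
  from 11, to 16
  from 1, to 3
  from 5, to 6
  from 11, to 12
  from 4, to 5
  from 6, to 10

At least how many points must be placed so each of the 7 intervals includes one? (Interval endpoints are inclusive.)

4

Process intervals by earliest right end; each time one isn't hit yet, stab at its right endpoint.
Sorted: [1,3] [4,5] [5,6] [5,7] [6,10] [11,12] [11,16]
{[1,3]} hit by 3; {[4,5],[5,6],[5,7]} hit by 5; {[6,10]} hit by 10; {[11,12],[11,16]} hit by 12.
Points: 3, 5, 10, 12 (4 total).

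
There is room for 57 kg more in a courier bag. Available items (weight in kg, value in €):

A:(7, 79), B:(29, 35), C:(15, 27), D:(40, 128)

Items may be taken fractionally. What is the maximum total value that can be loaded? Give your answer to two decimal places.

Ratios (sorted): A 11.29, D 3.20, C 1.80, B 1.21
take A (7 @ 79); take D (40 @ 128); take 10/15 of C → 18.00. Capacity used 57/57.
Total value = 225.00

225.00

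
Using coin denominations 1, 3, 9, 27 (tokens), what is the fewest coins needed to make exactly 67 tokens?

Greedy: take as many of the largest coin as possible, then repeat with the remainder.
67 − 2×27→13 − 1×9→4 − 1×3→1 − 1×1→0
Total coins = 2 + 1 + 1 + 1 = 5

5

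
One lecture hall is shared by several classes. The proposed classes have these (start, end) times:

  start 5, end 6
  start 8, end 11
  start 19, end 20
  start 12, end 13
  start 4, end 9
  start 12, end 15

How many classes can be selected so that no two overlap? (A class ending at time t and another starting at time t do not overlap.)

Order by finish time; keep every interval that doesn't clash with the previous kept one.
Sorted by end: (5,6)  (4,9)  (8,11)  (12,13)  (12,15)  (19,20)
take (5,6); take (8,11); take (12,13); skip (12,15); take (19,20).
Selected 4 classes.

4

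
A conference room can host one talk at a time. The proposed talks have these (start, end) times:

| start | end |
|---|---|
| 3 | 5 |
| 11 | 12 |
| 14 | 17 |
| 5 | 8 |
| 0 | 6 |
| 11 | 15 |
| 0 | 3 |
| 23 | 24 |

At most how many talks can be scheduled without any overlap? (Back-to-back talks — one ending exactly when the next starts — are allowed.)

6

By end time: (0,3), (3,5), (0,6), (5,8), (11,12), (11,15), (14,17), (23,24).
Pick (0,3); next start ≥ 3 → (3,5); next start ≥ 5 → (5,8); next start ≥ 8 → (11,12); next start ≥ 12 → (14,17); next start ≥ 17 → (23,24).
Selected 6 talks.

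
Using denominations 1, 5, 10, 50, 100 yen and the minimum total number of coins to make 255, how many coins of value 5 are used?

255 − 2×100→55 − 1×50→5 − 1×5→0
Count of 5: 1

1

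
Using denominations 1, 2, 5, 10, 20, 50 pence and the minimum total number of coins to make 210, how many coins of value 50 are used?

4

210 = 4×50 + 1×10
Count of 50: 4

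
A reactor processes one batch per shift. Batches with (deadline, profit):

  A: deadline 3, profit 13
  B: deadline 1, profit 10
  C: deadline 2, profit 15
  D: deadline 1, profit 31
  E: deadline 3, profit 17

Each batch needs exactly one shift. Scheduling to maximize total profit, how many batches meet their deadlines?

Sort by profit descending; place each in the latest free slot ≤ its deadline.
By profit: D(d1,31), E(d3,17), C(d2,15), A(d3,13), B(d1,10)
D→slot 1; E→slot 3; C→slot 2; A skipped; B skipped.
3 of 5 scheduled.

3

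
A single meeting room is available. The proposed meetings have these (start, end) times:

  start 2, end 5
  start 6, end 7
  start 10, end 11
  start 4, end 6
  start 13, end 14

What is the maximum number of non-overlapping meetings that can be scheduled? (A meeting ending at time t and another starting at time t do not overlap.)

Sort by end time and greedily take each interval whose start is ≥ the last chosen end.
Sorted by end: (2,5)  (4,6)  (6,7)  (10,11)  (13,14)
take (2,5); take (6,7); take (10,11); take (13,14).
Selected 4 meetings.

4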